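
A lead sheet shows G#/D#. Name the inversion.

G#/D# means G# major with D# in the bass. D# is the fifth of G# major (G#–B#–D#), so this is second inversion.

second inversion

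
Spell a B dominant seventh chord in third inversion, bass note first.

The chord tones are B–D#–F#–A. With the seventh (A) lowest for third inversion: A, B, D#, F#.

A, B, D#, F#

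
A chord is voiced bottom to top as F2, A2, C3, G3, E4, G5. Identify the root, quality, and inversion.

F major ninth, root position

The pitch classes F, A, C, G, E arrange in thirds as F–A–C–E–G: an F major ninth chord.
With the root (F) in the bass, the chord is in root position.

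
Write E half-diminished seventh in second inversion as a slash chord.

Eø7/Bb

Second inversion of E half-diminished seventh has the fifth (Bb) in the bass. As a slash chord: Eø7/Bb.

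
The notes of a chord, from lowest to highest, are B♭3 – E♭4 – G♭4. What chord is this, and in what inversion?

The pitch classes Bb, Eb, Gb arrange in thirds as Eb–Gb–Bb: an Eb minor triad.
The lowest note is Bb, the fifth of the chord, so this is second inversion (figured bass 6/4).

Eb minor, second inversion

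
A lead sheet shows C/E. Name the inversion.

C/E means C major with E in the bass. E is the third of C major (C–E–G), so this is first inversion.

first inversion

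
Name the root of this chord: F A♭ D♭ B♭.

The distinct letter names are F, Ab, Db, Bb. Arranged as a stack of thirds they read Bb–Db–F–Ab, so Bb is the root (a Bb minor seventh chord).

Bb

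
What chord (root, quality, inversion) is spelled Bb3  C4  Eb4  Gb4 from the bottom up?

C half-diminished seventh, third inversion

The distinct note names are Bb, C, Eb, Gb. Stacked in thirds they read C–Eb–Gb–Bb, which is a half-diminished seventh chord on C.
The lowest note is Bb, the seventh of the chord, so this is third inversion (figured bass 4/2).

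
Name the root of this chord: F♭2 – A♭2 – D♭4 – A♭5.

Reordering Fb, Ab, Db into stacked thirds gives Db–Fb–Ab; the bottom of that stack, Db, is the root.

Db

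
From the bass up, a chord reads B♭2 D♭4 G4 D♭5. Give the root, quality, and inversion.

G diminished, first inversion

Reducing to letter names: Bb, Db, G. These stack in thirds as G–Bb–Db — a G diminished triad.
The lowest note is Bb, the third of the chord, so this is first inversion (figured bass 6).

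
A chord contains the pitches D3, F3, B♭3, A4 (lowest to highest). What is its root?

Reordering D, F, Bb, A into stacked thirds gives Bb–D–F–A; the bottom of that stack, Bb, is the root.

Bb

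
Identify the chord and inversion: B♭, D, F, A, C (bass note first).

Bb major ninth, root position

The distinct note names are Bb, D, F, A, C. Stacked in thirds they read Bb–D–F–A–C, which is a major ninth chord on Bb.
Bb is the root of Bb major ninth; root in the bass means root position.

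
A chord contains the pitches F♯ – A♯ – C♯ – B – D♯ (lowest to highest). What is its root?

B

F#, A#, C#, B, D# are the tones of a B major ninth chord (B–D#–F#–A#–C#), making B the root.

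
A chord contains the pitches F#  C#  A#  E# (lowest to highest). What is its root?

F#

F#, C#, A#, E# are the tones of an F# major seventh chord (F#–A#–C#–E#), making F# the root.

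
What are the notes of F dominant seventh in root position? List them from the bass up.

The chord tones are F–A–C–Eb. With the root (F) lowest for root position: F, A, C, Eb.

F, A, C, Eb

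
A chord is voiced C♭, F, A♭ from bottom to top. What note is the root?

Cb, F, Ab are the tones of an F diminished triad (F–Ab–Cb), making F the root.

F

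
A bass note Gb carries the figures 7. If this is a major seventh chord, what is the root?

The figures 7 mean the root of the chord is in the bass. If Gb is the root of a major seventh chord, the root is Gb (chord tones Gb–Bb–Db–F).

Gb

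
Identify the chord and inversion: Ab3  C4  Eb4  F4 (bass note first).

The pitch classes Ab, C, Eb, F arrange in thirds as F–Ab–C–Eb: an F minor seventh chord.
The lowest note is Ab, the third of the chord, so this is first inversion (figured bass 6/5).

F minor seventh, first inversion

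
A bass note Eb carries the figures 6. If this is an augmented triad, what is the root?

Cb

The figures 6 mean the third of the chord is in the bass. If Eb is the third of an augmented triad, the root is Cb (chord tones Cb–Eb–G).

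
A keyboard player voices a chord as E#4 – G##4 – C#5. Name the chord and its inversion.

The distinct note names are E#, G##, C#. Stacked in thirds they read C#–E#–G##, which is an augmented triad on C#.
The lowest note is E#, the third of the chord, so this is first inversion (figured bass 6).

C# augmented, first inversion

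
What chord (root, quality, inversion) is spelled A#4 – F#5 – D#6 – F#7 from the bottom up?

D# minor, second inversion

Reducing to letter names: A#, F#, D#. These stack in thirds as D#–F#–A# — a D# minor triad.
With the fifth (A#) in the bass, the chord is in second inversion (figured bass 6/4).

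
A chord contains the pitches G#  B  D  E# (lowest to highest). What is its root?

E#

G#, B, D, E# are the tones of an E# diminished seventh chord (E#–G#–B–D), making E# the root.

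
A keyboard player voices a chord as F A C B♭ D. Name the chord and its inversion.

The distinct note names are F, A, C, Bb, D. Stacked in thirds they read Bb–D–F–A–C, which is a major ninth chord on Bb.
With the fifth (F) in the bass, the chord is in second inversion.

Bb major ninth, second inversion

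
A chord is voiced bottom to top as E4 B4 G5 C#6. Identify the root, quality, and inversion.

C# half-diminished seventh, first inversion

Reducing to letter names: E, B, G, C#. These stack in thirds as C#–E–G–B — a C# half-diminished seventh chord.
The lowest note is E, the third of the chord, so this is first inversion (figured bass 6/5).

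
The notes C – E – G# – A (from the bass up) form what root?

C, E, G#, A are the tones of an A minor-major seventh chord (A–C–E–G#), making A the root.

A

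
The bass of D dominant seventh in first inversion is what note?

D dominant seventh is D–F#–A–C. First inversion places the third in the bass: F#.

F#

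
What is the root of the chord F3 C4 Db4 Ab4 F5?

Db

The distinct letter names are F, C, Db, Ab. Arranged as a stack of thirds they read Db–F–Ab–C, so Db is the root (a Db major seventh chord).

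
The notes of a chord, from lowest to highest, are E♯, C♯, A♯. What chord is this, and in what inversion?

The distinct note names are E#, C#, A#. Stacked in thirds they read A#–C#–E#, which is a minor triad on A#.
The lowest note is E#, the fifth of the chord, so this is second inversion (figured bass 6/4).

A# minor, second inversion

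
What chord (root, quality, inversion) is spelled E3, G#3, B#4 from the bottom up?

E augmented, root position

Reducing to letter names: E, G#, B#. These stack in thirds as E–G#–B# — an E augmented triad.
With the root (E) in the bass, the chord is in root position (figured bass 5/3).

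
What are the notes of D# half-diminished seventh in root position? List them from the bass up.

Spelling D# half-diminished seventh: D#–F#–A–C#. In root position the root is bass, giving D#, F#, A, C# from the bottom.

D#, F#, A, C#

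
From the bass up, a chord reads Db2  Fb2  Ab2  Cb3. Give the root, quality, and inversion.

Reducing to letter names: Db, Fb, Ab, Cb. These stack in thirds as Db–Fb–Ab–Cb — a Db minor seventh chord.
Db is the root of Db minor seventh; root in the bass means root position (figured bass 7).

Db minor seventh, root position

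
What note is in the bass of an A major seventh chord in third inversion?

G#

The seventh of A major seventh (A–C#–E–G#) is G#; that is the bass in third inversion.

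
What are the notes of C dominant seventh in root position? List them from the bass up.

Spelling C dominant seventh: C–E–G–Bb. In root position the root is bass, giving C, E, G, Bb from the bottom.

C, E, G, Bb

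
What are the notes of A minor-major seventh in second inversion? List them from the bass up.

E, G#, A, C

A minor-major seventh is A–C–E–G#. Second inversion puts the fifth (E) in the bass, with the remaining tones above: E, G#, A, C.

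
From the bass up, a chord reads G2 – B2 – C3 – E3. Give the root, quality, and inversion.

C major seventh, second inversion

The distinct note names are G, B, C, E. Stacked in thirds they read C–E–G–B, which is a major seventh chord on C.
The lowest note is G, the fifth of the chord, so this is second inversion (figured bass 4/3).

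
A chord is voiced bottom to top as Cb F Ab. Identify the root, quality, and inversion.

F diminished, second inversion

The pitch classes Cb, F, Ab arrange in thirds as F–Ab–Cb: an F diminished triad.
Cb is the fifth of F diminished; fifth in the bass means second inversion (figured bass 6/4).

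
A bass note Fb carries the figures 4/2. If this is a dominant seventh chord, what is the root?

Gb

The figures 4/2 mean the seventh of the chord is in the bass. If Fb is the seventh of a dominant seventh chord, the root is Gb (chord tones Gb–Bb–Db–Fb).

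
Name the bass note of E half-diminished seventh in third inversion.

D

E half-diminished seventh is E–G–Bb–D. Third inversion places the seventh in the bass: D.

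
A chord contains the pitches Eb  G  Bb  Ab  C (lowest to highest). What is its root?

The distinct letter names are Eb, G, Bb, Ab, C. Arranged as a stack of thirds they read Ab–C–Eb–G–Bb, so Ab is the root (an Ab major ninth chord).

Ab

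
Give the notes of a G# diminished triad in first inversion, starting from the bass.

B, D, G#

The chord tones are G#–B–D. With the third (B) lowest for first inversion: B, D, G#.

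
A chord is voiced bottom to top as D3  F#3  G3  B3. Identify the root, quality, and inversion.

G major seventh, second inversion

The pitch classes D, F#, G, B arrange in thirds as G–B–D–F#: a G major seventh chord.
With the fifth (D) in the bass, the chord is in second inversion (figured bass 4/3).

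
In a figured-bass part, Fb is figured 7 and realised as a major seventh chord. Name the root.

Fb

The figures 7 mean the root of the chord is in the bass. If Fb is the root of a major seventh chord, the root is Fb (chord tones Fb–Ab–Cb–Eb).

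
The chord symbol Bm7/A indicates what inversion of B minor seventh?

third inversion

Bm7/A means B minor seventh with A in the bass. A is the seventh of B minor seventh (B–D–F#–A), so this is third inversion.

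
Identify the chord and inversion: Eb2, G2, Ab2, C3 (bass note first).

Ab major seventh, second inversion

The pitch classes Eb, G, Ab, C arrange in thirds as Ab–C–Eb–G: an Ab major seventh chord.
With the fifth (Eb) in the bass, the chord is in second inversion (figured bass 4/3).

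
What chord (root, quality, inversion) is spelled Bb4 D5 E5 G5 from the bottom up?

The distinct note names are Bb, D, E, G. Stacked in thirds they read E–G–Bb–D, which is a half-diminished seventh chord on E.
Bb is the fifth of E half-diminished seventh; fifth in the bass means second inversion (figured bass 4/3).

E half-diminished seventh, second inversion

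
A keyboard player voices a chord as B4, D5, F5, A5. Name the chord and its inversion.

B half-diminished seventh, root position

The distinct note names are B, D, F, A. Stacked in thirds they read B–D–F–A, which is a half-diminished seventh chord on B.
The lowest note is B, the root of the chord, so this is root position (figured bass 7).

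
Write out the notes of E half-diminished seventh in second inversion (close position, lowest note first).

Spelling E half-diminished seventh: E–G–Bb–D. In second inversion the fifth is bass, giving Bb, D, E, G from the bottom.

Bb, D, E, G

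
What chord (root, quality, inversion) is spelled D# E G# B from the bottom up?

The distinct note names are D#, E, G#, B. Stacked in thirds they read E–G#–B–D#, which is a major seventh chord on E.
D# is the seventh of E major seventh; seventh in the bass means third inversion (figured bass 4/2).

E major seventh, third inversion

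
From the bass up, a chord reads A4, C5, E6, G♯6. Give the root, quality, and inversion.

A minor-major seventh, root position

Reducing to letter names: A, C, E, G#. These stack in thirds as A–C–E–G# — an A minor-major seventh chord.
With the root (A) in the bass, the chord is in root position (figured bass 7).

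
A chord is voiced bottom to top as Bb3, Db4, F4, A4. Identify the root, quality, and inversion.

The pitch classes Bb, Db, F, A arrange in thirds as Bb–Db–F–A: a Bb minor-major seventh chord.
With the root (Bb) in the bass, the chord is in root position (figured bass 7).

Bb minor-major seventh, root position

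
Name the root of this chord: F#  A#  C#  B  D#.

B

Reordering F#, A#, C#, B, D# into stacked thirds gives B–D#–F#–A#–C#; the bottom of that stack, B, is the root.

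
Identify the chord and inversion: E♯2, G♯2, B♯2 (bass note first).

The pitch classes E#, G#, B# arrange in thirds as E#–G#–B#: an E# minor triad.
With the root (E#) in the bass, the chord is in root position (figured bass 5/3).

E# minor, root position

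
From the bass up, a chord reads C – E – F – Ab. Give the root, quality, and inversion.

F minor-major seventh, second inversion

The distinct note names are C, E, F, Ab. Stacked in thirds they read F–Ab–C–E, which is a minor-major seventh chord on F.
C is the fifth of F minor-major seventh; fifth in the bass means second inversion (figured bass 4/3).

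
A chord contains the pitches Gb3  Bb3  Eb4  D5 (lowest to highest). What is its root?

Eb

Reordering Gb, Bb, Eb, D into stacked thirds gives Eb–Gb–Bb–D; the bottom of that stack, Eb, is the root.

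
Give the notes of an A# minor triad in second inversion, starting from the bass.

E#, A#, C#

The chord tones are A#–C#–E#. With the fifth (E#) lowest for second inversion: E#, A#, C#.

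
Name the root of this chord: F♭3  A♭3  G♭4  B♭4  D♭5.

Gb

The distinct letter names are Fb, Ab, Gb, Bb, Db. Arranged as a stack of thirds they read Gb–Bb–Db–Fb–Ab, so Gb is the root (a Gb dominant ninth chord).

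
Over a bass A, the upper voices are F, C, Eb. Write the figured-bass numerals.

6/5

The notes A, F, C, Eb stack in thirds as F–A–C–Eb — an F dominant seventh chord. The bass A is the third, so this is first inversion: figured 6/5.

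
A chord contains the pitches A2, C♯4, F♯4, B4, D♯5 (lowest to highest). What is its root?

B

A, C#, F#, B, D# are the tones of a B dominant ninth chord (B–D#–F#–A–C#), making B the root.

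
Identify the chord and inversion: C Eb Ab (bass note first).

Ab major, first inversion

Reducing to letter names: C, Eb, Ab. These stack in thirds as Ab–C–Eb — an Ab major triad.
C is the third of Ab major; third in the bass means first inversion (figured bass 6).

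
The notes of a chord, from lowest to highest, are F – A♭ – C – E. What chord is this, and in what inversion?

The pitch classes F, Ab, C, E arrange in thirds as F–Ab–C–E: an F minor-major seventh chord.
The lowest note is F, the root of the chord, so this is root position (figured bass 7).

F minor-major seventh, root position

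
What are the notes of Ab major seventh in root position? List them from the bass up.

Ab, C, Eb, G

Spelling Ab major seventh: Ab–C–Eb–G. In root position the root is bass, giving Ab, C, Eb, G from the bottom.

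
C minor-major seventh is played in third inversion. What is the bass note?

In third inversion the seventh is lowest. For C minor-major seventh (C–Eb–G–B) that is B.

B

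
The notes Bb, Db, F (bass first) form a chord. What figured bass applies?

The notes Bb, Db, F stack in thirds as Bb–Db–F — a Bb minor triad. The bass Bb is the root, so this is root position: figured 5/3.

5/3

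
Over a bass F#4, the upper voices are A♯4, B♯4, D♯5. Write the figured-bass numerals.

The notes F#, A#, B#, D# stack in thirds as B#–D#–F#–A# — a B# half-diminished seventh chord. The bass F# is the fifth, so this is second inversion: figured 4/3.

4/3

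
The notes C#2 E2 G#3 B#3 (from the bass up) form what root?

C#, E, G#, B# are the tones of a C# minor-major seventh chord (C#–E–G#–B#), making C# the root.

C#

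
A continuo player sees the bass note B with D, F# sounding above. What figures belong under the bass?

The notes B, D, F# stack in thirds as B–D–F# — a B minor triad. The bass B is the root, so this is root position: figured 5/3.

5/3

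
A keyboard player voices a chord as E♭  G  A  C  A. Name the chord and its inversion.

The pitch classes Eb, G, A, C arrange in thirds as A–C–Eb–G: an A half-diminished seventh chord.
Eb is the fifth of A half-diminished seventh; fifth in the bass means second inversion (figured bass 4/3).

A half-diminished seventh, second inversion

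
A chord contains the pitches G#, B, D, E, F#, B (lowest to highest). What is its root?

Reordering G#, B, D, E, F# into stacked thirds gives E–G#–B–D–F#; the bottom of that stack, E, is the root.

E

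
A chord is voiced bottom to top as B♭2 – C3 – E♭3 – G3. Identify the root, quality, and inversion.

The pitch classes Bb, C, Eb, G arrange in thirds as C–Eb–G–Bb: a C minor seventh chord.
With the seventh (Bb) in the bass, the chord is in third inversion (figured bass 4/2).

C minor seventh, third inversion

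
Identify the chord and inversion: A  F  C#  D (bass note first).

Reducing to letter names: A, F, C#, D. These stack in thirds as D–F–A–C# — a D minor-major seventh chord.
With the fifth (A) in the bass, the chord is in second inversion (figured bass 4/3).

D minor-major seventh, second inversion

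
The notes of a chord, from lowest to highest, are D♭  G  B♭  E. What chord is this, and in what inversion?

E diminished seventh, third inversion

The distinct note names are Db, G, Bb, E. Stacked in thirds they read E–G–Bb–Db, which is a diminished seventh chord on E.
With the seventh (Db) in the bass, the chord is in third inversion (figured bass 4/2).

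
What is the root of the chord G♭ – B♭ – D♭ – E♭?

Gb, Bb, Db, Eb are the tones of an Eb minor seventh chord (Eb–Gb–Bb–Db), making Eb the root.

Eb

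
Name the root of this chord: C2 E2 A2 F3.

F

Reordering C, E, A, F into stacked thirds gives F–A–C–E; the bottom of that stack, F, is the root.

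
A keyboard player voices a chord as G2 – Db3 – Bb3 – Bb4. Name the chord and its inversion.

G diminished, root position

The distinct note names are G, Db, Bb. Stacked in thirds they read G–Bb–Db, which is a diminished triad on G.
With the root (G) in the bass, the chord is in root position (figured bass 5/3).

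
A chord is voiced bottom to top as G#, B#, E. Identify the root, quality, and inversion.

E augmented, first inversion

The distinct note names are G#, B#, E. Stacked in thirds they read E–G#–B#, which is an augmented triad on E.
G# is the third of E augmented; third in the bass means first inversion (figured bass 6).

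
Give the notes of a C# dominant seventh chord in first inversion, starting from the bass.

The chord tones are C#–E#–G#–B. With the third (E#) lowest for first inversion: E#, G#, B, C#.

E#, G#, B, C#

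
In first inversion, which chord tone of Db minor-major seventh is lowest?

In first inversion the third is lowest. For Db minor-major seventh (Db–Fb–Ab–C) that is Fb.

Fb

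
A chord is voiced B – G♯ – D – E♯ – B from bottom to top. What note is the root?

E#

The distinct letter names are B, G#, D, E#. Arranged as a stack of thirds they read E#–G#–B–D, so E# is the root (an E# diminished seventh chord).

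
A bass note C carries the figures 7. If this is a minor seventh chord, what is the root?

C

The figures 7 mean the root of the chord is in the bass. If C is the root of a minor seventh chord, the root is C (chord tones C–Eb–G–Bb).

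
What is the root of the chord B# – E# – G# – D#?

E#

Reordering B#, E#, G#, D# into stacked thirds gives E#–G#–B#–D#; the bottom of that stack, E#, is the root.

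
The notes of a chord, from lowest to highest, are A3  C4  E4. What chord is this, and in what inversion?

The distinct note names are A, C, E. Stacked in thirds they read A–C–E, which is a minor triad on A.
A is the root of A minor; root in the bass means root position (figured bass 5/3).

A minor, root position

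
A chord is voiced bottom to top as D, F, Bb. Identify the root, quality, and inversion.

Reducing to letter names: D, F, Bb. These stack in thirds as Bb–D–F — a Bb major triad.
D is the third of Bb major; third in the bass means first inversion (figured bass 6).

Bb major, first inversion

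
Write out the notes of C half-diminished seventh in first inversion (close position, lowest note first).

Spelling C half-diminished seventh: C–Eb–Gb–Bb. In first inversion the third is bass, giving Eb, Gb, Bb, C from the bottom.

Eb, Gb, Bb, C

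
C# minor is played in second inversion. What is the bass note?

G#

C# minor is C#–E–G#. Second inversion places the fifth in the bass: G#.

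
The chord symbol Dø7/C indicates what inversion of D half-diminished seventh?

Dø7/C means D half-diminished seventh with C in the bass. C is the seventh of D half-diminished seventh (D–F–Ab–C), so this is third inversion.

third inversion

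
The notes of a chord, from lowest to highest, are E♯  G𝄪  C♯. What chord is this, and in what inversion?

The pitch classes E#, G##, C# arrange in thirds as C#–E#–G##: a C# augmented triad.
With the third (E#) in the bass, the chord is in first inversion (figured bass 6).

C# augmented, first inversion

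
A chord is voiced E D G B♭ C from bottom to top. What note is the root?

C

Reordering E, D, G, Bb, C into stacked thirds gives C–E–G–Bb–D; the bottom of that stack, C, is the root.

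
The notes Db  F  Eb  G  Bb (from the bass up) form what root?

Reordering Db, F, Eb, G, Bb into stacked thirds gives Eb–G–Bb–Db–F; the bottom of that stack, Eb, is the root.

Eb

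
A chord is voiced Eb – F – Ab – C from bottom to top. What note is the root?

F

The distinct letter names are Eb, F, Ab, C. Arranged as a stack of thirds they read F–Ab–C–Eb, so F is the root (an F minor seventh chord).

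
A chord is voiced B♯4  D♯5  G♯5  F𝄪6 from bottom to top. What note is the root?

The distinct letter names are B#, D#, G#, F##. Arranged as a stack of thirds they read G#–B#–D#–F##, so G# is the root (a G# major seventh chord).

G#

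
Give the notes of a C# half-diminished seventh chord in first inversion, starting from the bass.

E, G, B, C#

Spelling C# half-diminished seventh: C#–E–G–B. In first inversion the third is bass, giving E, G, B, C# from the bottom.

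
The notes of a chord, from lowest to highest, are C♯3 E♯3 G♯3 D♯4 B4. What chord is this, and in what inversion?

C# dominant ninth, root position

Reducing to letter names: C#, E#, G#, D#, B. These stack in thirds as C#–E#–G#–B–D# — a C# dominant ninth chord.
The lowest note is C#, the root of the chord, so this is root position.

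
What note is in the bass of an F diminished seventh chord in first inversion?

In first inversion the third is lowest. For F diminished seventh (F–Ab–Cb–Ebb) that is Ab.

Ab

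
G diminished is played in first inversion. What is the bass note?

The third of G diminished (G–Bb–Db) is Bb; that is the bass in first inversion.

Bb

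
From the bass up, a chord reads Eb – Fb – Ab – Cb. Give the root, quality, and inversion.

Fb major seventh, third inversion

Reducing to letter names: Eb, Fb, Ab, Cb. These stack in thirds as Fb–Ab–Cb–Eb — an Fb major seventh chord.
With the seventh (Eb) in the bass, the chord is in third inversion (figured bass 4/2).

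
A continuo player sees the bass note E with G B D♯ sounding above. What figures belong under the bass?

The notes E, G, B, D# stack in thirds as E–G–B–D# — an E minor-major seventh chord. The bass E is the root, so this is root position: figured 7.

7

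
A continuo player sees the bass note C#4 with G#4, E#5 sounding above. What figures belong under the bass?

The notes C#, G#, E# stack in thirds as C#–E#–G# — a C# major triad. The bass C# is the root, so this is root position: figured 5/3.

5/3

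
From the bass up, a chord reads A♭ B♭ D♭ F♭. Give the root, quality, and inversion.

The distinct note names are Ab, Bb, Db, Fb. Stacked in thirds they read Bb–Db–Fb–Ab, which is a half-diminished seventh chord on Bb.
With the seventh (Ab) in the bass, the chord is in third inversion (figured bass 4/2).

Bb half-diminished seventh, third inversion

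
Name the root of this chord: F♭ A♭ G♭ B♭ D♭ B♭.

Reordering Fb, Ab, Gb, Bb, Db into stacked thirds gives Gb–Bb–Db–Fb–Ab; the bottom of that stack, Gb, is the root.

Gb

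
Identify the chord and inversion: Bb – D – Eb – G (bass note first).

Eb major seventh, second inversion

The distinct note names are Bb, D, Eb, G. Stacked in thirds they read Eb–G–Bb–D, which is a major seventh chord on Eb.
With the fifth (Bb) in the bass, the chord is in second inversion (figured bass 4/3).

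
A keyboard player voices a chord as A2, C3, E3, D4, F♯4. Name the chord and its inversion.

D dominant ninth, second inversion

The pitch classes A, C, E, D, F# arrange in thirds as D–F#–A–C–E: a D dominant ninth chord.
A is the fifth of D dominant ninth; fifth in the bass means second inversion.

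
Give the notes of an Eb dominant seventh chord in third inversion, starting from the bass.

Db, Eb, G, Bb

Eb dominant seventh is Eb–G–Bb–Db. Third inversion puts the seventh (Db) in the bass, with the remaining tones above: Db, Eb, G, Bb.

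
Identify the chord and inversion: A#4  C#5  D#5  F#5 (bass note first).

Reducing to letter names: A#, C#, D#, F#. These stack in thirds as D#–F#–A#–C# — a D# minor seventh chord.
With the fifth (A#) in the bass, the chord is in second inversion (figured bass 4/3).

D# minor seventh, second inversion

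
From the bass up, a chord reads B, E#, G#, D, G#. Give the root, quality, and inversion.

E# diminished seventh, second inversion

The pitch classes B, E#, G#, D arrange in thirds as E#–G#–B–D: an E# diminished seventh chord.
The lowest note is B, the fifth of the chord, so this is second inversion (figured bass 4/3).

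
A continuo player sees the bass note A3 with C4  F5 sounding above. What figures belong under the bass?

6

The notes A, C, F stack in thirds as F–A–C — an F major triad. The bass A is the third, so this is first inversion: figured 6.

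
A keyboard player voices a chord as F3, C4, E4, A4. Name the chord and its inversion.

F major seventh, root position

The pitch classes F, C, E, A arrange in thirds as F–A–C–E: an F major seventh chord.
With the root (F) in the bass, the chord is in root position (figured bass 7).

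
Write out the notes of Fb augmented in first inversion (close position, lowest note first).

The chord tones are Fb–Ab–C. With the third (Ab) lowest for first inversion: Ab, C, Fb.

Ab, C, Fb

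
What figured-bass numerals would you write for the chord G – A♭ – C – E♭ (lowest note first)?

4/2

The notes G, Ab, C, Eb stack in thirds as Ab–C–Eb–G — an Ab major seventh chord. The bass G is the seventh, so this is third inversion: figured 4/2.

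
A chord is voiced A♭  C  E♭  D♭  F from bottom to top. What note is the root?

Reordering Ab, C, Eb, Db, F into stacked thirds gives Db–F–Ab–C–Eb; the bottom of that stack, Db, is the root.

Db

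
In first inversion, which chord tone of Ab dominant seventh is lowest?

Ab dominant seventh is Ab–C–Eb–Gb. First inversion places the third in the bass: C.

C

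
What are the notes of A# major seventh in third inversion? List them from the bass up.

Spelling A# major seventh: A#–C##–E#–G##. In third inversion the seventh is bass, giving G##, A#, C##, E# from the bottom.

G##, A#, C##, E#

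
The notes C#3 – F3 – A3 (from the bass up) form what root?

F

C#, F, A are the tones of an F augmented triad (F–A–C#), making F the root.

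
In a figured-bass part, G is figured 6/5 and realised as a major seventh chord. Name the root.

The figures 6/5 mean the third of the chord is in the bass. If G is the third of a major seventh chord, the root is Eb (chord tones Eb–G–Bb–D).

Eb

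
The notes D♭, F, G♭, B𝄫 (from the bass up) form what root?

Reordering Db, F, Gb, Bbb into stacked thirds gives Gb–Bbb–Db–F; the bottom of that stack, Gb, is the root.

Gb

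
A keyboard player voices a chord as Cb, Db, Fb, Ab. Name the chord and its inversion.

Db minor seventh, third inversion

The distinct note names are Cb, Db, Fb, Ab. Stacked in thirds they read Db–Fb–Ab–Cb, which is a minor seventh chord on Db.
The lowest note is Cb, the seventh of the chord, so this is third inversion (figured bass 4/2).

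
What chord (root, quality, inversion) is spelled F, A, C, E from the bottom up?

F major seventh, root position

Reducing to letter names: F, A, C, E. These stack in thirds as F–A–C–E — an F major seventh chord.
With the root (F) in the bass, the chord is in root position (figured bass 7).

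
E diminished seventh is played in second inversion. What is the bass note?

The fifth of E diminished seventh (E–G–Bb–Db) is Bb; that is the bass in second inversion.

Bb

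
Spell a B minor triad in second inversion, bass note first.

F#, B, D

Spelling B minor: B–D–F#. In second inversion the fifth is bass, giving F#, B, D from the bottom.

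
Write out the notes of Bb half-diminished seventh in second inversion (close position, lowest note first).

The chord tones are Bb–Db–Fb–Ab. With the fifth (Fb) lowest for second inversion: Fb, Ab, Bb, Db.

Fb, Ab, Bb, Db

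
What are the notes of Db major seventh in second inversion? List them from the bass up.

Ab, C, Db, F

Spelling Db major seventh: Db–F–Ab–C. In second inversion the fifth is bass, giving Ab, C, Db, F from the bottom.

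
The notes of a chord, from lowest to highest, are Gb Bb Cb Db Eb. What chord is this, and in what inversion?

Reducing to letter names: Gb, Bb, Cb, Db, Eb. These stack in thirds as Cb–Eb–Gb–Bb–Db — a Cb major ninth chord.
With the fifth (Gb) in the bass, the chord is in second inversion.

Cb major ninth, second inversion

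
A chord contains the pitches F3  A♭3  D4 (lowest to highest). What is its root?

D

The distinct letter names are F, Ab, D. Arranged as a stack of thirds they read D–F–Ab, so D is the root (a D diminished triad).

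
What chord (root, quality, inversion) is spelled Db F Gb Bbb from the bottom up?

The pitch classes Db, F, Gb, Bbb arrange in thirds as Gb–Bbb–Db–F: a Gb minor-major seventh chord.
The lowest note is Db, the fifth of the chord, so this is second inversion (figured bass 4/3).

Gb minor-major seventh, second inversion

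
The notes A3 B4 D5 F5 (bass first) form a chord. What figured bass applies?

The notes A, B, D, F stack in thirds as B–D–F–A — a B half-diminished seventh chord. The bass A is the seventh, so this is third inversion: figured 4/2.

4/2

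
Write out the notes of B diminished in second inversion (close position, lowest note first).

Spelling B diminished: B–D–F. In second inversion the fifth is bass, giving F, B, D from the bottom.

F, B, D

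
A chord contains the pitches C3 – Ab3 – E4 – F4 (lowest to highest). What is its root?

F

The distinct letter names are C, Ab, E, F. Arranged as a stack of thirds they read F–Ab–C–E, so F is the root (an F minor-major seventh chord).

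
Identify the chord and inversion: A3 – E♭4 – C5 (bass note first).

The pitch classes A, Eb, C arrange in thirds as A–C–Eb: an A diminished triad.
With the root (A) in the bass, the chord is in root position (figured bass 5/3).

A diminished, root position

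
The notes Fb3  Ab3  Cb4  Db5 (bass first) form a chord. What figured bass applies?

6/5

The notes Fb, Ab, Cb, Db stack in thirds as Db–Fb–Ab–Cb — a Db minor seventh chord. The bass Fb is the third, so this is first inversion: figured 6/5.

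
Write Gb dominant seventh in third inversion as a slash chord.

Third inversion of Gb dominant seventh has the seventh (Fb) in the bass. As a slash chord: Gb7/Fb.

Gb7/Fb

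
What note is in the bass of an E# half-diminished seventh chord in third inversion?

D#

In third inversion the seventh is lowest. For E# half-diminished seventh (E#–G#–B–D#) that is D#.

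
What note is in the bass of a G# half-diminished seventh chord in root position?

G#

G# half-diminished seventh is G#–B–D–F#. Root position places the root in the bass: G#.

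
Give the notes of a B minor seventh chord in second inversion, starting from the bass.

F#, A, B, D

The chord tones are B–D–F#–A. With the fifth (F#) lowest for second inversion: F#, A, B, D.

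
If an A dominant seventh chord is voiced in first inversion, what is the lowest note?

C#

In first inversion the third is lowest. For A dominant seventh (A–C#–E–G) that is C#.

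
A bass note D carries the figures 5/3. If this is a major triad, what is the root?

D

The figures 5/3 mean the root of the chord is in the bass. If D is the root of a major triad, the root is D (chord tones D–F#–A).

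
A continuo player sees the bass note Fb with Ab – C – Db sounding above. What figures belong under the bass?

6/5

The notes Fb, Ab, C, Db stack in thirds as Db–Fb–Ab–C — a Db minor-major seventh chord. The bass Fb is the third, so this is first inversion: figured 6/5.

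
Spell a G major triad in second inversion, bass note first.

Spelling G major: G–B–D. In second inversion the fifth is bass, giving D, G, B from the bottom.

D, G, B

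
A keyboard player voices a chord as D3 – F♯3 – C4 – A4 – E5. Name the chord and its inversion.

The pitch classes D, F#, C, A, E arrange in thirds as D–F#–A–C–E: a D dominant ninth chord.
With the root (D) in the bass, the chord is in root position.

D dominant ninth, root position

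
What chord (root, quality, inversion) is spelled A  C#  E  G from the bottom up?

A dominant seventh, root position

The pitch classes A, C#, E, G arrange in thirds as A–C#–E–G: an A dominant seventh chord.
The lowest note is A, the root of the chord, so this is root position (figured bass 7).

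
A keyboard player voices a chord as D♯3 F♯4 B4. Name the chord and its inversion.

B major, first inversion

The distinct note names are D#, F#, B. Stacked in thirds they read B–D#–F#, which is a major triad on B.
D# is the third of B major; third in the bass means first inversion (figured bass 6).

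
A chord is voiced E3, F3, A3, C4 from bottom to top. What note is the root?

E, F, A, C are the tones of an F major seventh chord (F–A–C–E), making F the root.

F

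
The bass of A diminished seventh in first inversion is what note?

The third of A diminished seventh (A–C–Eb–Gb) is C; that is the bass in first inversion.

C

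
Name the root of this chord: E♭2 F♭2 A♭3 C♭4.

The distinct letter names are Eb, Fb, Ab, Cb. Arranged as a stack of thirds they read Fb–Ab–Cb–Eb, so Fb is the root (an Fb major seventh chord).

Fb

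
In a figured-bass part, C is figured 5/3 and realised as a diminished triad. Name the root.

C

The figures 5/3 mean the root of the chord is in the bass. If C is the root of a diminished triad, the root is C (chord tones C–Eb–Gb).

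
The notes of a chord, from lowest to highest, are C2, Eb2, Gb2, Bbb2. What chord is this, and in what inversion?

The distinct note names are C, Eb, Gb, Bbb. Stacked in thirds they read C–Eb–Gb–Bbb, which is a diminished seventh chord on C.
With the root (C) in the bass, the chord is in root position (figured bass 7).

C diminished seventh, root position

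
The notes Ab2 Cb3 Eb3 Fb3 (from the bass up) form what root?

Ab, Cb, Eb, Fb are the tones of an Fb major seventh chord (Fb–Ab–Cb–Eb), making Fb the root.

Fb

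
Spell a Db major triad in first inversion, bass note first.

F, Ab, Db

Db major is Db–F–Ab. First inversion puts the third (F) in the bass, with the remaining tones above: F, Ab, Db.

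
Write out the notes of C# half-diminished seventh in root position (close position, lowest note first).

C# half-diminished seventh is C#–E–G–B. Root position puts the root (C#) in the bass, with the remaining tones above: C#, E, G, B.

C#, E, G, B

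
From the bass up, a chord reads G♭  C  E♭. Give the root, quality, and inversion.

The pitch classes Gb, C, Eb arrange in thirds as C–Eb–Gb: a C diminished triad.
Gb is the fifth of C diminished; fifth in the bass means second inversion (figured bass 6/4).

C diminished, second inversion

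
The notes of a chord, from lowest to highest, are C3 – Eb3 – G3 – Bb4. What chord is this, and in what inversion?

The distinct note names are C, Eb, G, Bb. Stacked in thirds they read C–Eb–G–Bb, which is a minor seventh chord on C.
The lowest note is C, the root of the chord, so this is root position (figured bass 7).

C minor seventh, root position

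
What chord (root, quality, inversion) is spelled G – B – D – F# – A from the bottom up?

Reducing to letter names: G, B, D, F#, A. These stack in thirds as G–B–D–F#–A — a G major ninth chord.
With the root (G) in the bass, the chord is in root position.

G major ninth, root position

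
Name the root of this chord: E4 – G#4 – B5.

E

E, G#, B are the tones of an E major triad (E–G#–B), making E the root.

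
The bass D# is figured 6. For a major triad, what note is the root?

The figures 6 mean the third of the chord is in the bass. If D# is the third of a major triad, the root is B (chord tones B–D#–F#).

B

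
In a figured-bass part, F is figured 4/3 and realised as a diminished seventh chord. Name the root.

B

The figures 4/3 mean the fifth of the chord is in the bass. If F is the fifth of a diminished seventh chord, the root is B (chord tones B–D–F–Ab).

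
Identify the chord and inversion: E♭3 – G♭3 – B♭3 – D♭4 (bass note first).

Reducing to letter names: Eb, Gb, Bb, Db. These stack in thirds as Eb–Gb–Bb–Db — an Eb minor seventh chord.
With the root (Eb) in the bass, the chord is in root position (figured bass 7).

Eb minor seventh, root position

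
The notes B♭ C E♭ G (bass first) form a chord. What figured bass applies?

4/2

The notes Bb, C, Eb, G stack in thirds as C–Eb–G–Bb — a C minor seventh chord. The bass Bb is the seventh, so this is third inversion: figured 4/2.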